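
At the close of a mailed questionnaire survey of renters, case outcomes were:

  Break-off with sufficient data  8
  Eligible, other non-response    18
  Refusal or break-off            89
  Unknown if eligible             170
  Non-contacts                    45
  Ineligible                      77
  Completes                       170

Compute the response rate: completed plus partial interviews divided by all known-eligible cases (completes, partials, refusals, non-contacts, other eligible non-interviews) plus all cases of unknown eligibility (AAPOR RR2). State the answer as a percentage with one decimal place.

35.6%

Top: 170 + 8 = 178
Denom: 170 + 8 + 89 + 45 + 18 + 170 = 500
RR2 = 178 / 500 = 0.3560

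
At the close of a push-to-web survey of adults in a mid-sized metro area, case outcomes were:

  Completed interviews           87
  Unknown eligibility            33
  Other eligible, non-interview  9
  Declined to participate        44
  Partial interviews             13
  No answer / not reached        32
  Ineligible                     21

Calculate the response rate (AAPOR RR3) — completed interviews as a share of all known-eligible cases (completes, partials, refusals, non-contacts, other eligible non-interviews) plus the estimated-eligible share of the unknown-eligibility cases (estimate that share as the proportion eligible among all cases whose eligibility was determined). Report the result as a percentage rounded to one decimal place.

Top → 87
Eligible (known) → 87 + 13 + 44 + 32 + 9 = 185
e = 185 / (185 + 21) = 185 / 206 = 0.8981
Estimated eligible among unknowns → 0.8981 × 33 = 29.64
Base → 185 + 29.64 = 214.64
RR3 = 87 / 214.64 = 0.4053

40.5%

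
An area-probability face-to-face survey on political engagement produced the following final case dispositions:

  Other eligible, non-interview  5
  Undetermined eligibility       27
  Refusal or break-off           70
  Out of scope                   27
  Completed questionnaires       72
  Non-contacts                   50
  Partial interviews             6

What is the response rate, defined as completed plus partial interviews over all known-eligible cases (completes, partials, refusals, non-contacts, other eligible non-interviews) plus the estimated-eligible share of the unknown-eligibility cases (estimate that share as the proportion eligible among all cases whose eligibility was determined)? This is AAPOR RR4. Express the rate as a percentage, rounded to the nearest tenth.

Numerator → 72 + 6 = 78
Eligible (known) → 72 + 6 + 70 + 50 + 5 = 203
e = 203 / (203 + 27) = 203 / 230 = 0.8826
Eligible share of unknowns → 0.8826 × 27 = 23.83
Denom → 203 + 23.83 = 226.83
RR4 = 78 / 226.83 = 0.3439

34.4%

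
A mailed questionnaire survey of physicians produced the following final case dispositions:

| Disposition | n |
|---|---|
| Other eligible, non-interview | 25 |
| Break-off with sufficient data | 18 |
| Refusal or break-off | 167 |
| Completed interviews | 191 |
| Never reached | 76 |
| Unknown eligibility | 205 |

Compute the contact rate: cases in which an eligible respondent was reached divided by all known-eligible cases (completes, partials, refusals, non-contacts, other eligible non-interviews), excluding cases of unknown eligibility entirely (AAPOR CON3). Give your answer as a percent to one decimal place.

Num = 191 + 18 + 167 + 25 = 401
Base = 191 + 18 + 167 + 76 + 25 = 477
CON3 = 401 / 477 = 0.8407

84.1%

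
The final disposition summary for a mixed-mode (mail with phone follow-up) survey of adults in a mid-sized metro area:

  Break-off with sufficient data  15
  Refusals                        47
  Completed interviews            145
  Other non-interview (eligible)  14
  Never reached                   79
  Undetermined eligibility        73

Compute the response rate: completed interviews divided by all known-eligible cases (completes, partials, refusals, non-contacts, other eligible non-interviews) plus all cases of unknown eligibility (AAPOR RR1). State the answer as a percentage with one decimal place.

Num: 145
Denominator: 145 + 15 + 47 + 79 + 14 + 73 = 373
RR1 = 145 / 373 = 0.3887

38.9%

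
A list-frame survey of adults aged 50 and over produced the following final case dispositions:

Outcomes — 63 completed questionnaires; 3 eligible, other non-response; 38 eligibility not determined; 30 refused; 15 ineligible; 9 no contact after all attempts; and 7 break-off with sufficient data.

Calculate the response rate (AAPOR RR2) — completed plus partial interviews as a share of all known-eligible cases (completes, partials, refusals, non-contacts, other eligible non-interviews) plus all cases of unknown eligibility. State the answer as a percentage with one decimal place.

Top → 63 + 7 = 70
Denominator → 63 + 7 + 30 + 9 + 3 + 38 = 150
RR2 = 70 / 150 = 0.4667

46.7%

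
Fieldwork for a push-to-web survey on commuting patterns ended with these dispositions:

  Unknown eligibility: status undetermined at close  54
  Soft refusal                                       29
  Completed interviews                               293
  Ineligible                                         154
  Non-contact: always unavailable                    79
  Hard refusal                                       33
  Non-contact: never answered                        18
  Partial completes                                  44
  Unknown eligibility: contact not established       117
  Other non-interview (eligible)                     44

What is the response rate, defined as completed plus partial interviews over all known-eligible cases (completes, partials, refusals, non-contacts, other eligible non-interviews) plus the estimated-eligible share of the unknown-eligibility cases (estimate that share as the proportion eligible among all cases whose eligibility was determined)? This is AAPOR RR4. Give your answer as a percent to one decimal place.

Refusal or break-off = 33 + 29 = 62
No contact after all attempts = 18 + 79 = 97
Undetermined eligibility = 117 + 54 = 171
Num = 293 + 44 = 337
Eligible (known) = 293 + 44 + 62 + 97 + 44 = 540
e = 540 / (540 + 154) = 540 / 694 = 0.7781
e × U = 0.7781 × 171 = 133.06
Base = 540 + 133.06 = 673.06
RR4 = 337 / 673.06 = 0.5007

50.1%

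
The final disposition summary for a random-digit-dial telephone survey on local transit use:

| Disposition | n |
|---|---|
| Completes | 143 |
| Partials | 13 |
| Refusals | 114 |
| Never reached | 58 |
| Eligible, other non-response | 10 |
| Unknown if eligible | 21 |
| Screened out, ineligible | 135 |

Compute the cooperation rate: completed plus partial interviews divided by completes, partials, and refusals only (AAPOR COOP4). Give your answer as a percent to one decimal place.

57.8%

Num: 143 + 13 = 156
Base: 143 + 13 + 114 = 270
COOP4 = 156 / 270 = 0.5778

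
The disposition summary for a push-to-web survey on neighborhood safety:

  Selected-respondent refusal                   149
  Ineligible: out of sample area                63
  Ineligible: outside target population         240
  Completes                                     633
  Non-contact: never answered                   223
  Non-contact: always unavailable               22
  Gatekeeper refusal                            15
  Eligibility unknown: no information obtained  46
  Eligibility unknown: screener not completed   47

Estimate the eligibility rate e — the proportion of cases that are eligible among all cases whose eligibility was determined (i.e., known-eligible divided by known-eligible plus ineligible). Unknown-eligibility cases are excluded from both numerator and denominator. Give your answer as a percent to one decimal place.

77.5%

Refused = 15 + 149 = 164
No answer / not reached = 223 + 22 = 245
Unknown eligibility = 47 + 46 = 93
Ineligible = 240 + 63 = 303
Known eligible → 633 + 164 + 245 = 1042
e = 1042 / (1042 + 303) = 1042 / 1345 = 0.7747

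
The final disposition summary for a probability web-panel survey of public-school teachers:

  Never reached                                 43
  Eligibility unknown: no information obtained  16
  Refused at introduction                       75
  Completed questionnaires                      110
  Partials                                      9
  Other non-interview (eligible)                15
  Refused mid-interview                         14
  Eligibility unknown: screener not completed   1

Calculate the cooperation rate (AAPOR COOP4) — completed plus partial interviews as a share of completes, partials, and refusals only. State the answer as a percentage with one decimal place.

Refused = 75 + 14 = 89
Unknown eligibility = 1 + 16 = 17
Numerator → 110 + 9 = 119
Denominator → 110 + 9 + 89 = 208
COOP4 = 119 / 208 = 0.5721

57.2%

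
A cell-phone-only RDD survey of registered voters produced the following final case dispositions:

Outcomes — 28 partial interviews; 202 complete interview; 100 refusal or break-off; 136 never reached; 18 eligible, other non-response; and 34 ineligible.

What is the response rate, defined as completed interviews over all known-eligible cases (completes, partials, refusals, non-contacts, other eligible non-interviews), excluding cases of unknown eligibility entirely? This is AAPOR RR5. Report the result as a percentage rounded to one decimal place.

Top = 202
Denom = 202 + 28 + 100 + 136 + 18 = 484
RR5 = 202 / 484 = 0.4174

41.7%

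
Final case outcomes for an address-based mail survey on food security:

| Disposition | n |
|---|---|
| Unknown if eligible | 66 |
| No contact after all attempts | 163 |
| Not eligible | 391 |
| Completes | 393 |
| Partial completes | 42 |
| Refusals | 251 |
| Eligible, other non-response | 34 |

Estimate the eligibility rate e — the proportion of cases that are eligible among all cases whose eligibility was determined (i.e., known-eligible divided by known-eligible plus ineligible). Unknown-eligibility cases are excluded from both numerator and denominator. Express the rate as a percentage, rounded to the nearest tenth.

Eligible (known) = 393 + 42 + 251 + 163 + 34 = 883
e = 883 / (883 + 391) = 883 / 1274 = 0.6931

69.3%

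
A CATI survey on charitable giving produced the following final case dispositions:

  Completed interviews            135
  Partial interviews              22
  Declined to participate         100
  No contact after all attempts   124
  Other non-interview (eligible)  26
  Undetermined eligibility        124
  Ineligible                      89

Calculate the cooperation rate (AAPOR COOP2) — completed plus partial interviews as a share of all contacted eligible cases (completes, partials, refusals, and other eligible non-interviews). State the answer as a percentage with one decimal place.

55.5%

Top → 135 + 22 = 157
Denominator → 135 + 22 + 100 + 26 = 283
COOP2 = 157 / 283 = 0.5548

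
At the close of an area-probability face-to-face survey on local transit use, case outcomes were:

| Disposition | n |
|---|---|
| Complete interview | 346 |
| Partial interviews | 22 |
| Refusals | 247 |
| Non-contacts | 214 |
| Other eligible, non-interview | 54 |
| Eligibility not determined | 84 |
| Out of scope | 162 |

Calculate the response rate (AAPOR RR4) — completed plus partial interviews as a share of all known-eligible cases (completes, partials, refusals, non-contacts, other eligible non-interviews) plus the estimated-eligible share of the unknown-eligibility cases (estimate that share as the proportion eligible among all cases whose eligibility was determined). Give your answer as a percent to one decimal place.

38.6%

Numerator: 346 + 22 = 368
Known eligible: 346 + 22 + 247 + 214 + 54 = 883
e = 883 / (883 + 162) = 883 / 1045 = 0.8450
Estimated eligible among unknowns: 0.8450 × 84 = 70.98
Base: 883 + 70.98 = 953.98
RR4 = 368 / 953.98 = 0.3858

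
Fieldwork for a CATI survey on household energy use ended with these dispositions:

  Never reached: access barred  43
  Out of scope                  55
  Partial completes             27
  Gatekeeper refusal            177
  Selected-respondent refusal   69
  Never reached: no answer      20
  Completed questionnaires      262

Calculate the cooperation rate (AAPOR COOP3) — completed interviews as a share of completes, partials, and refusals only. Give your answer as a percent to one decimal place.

49.0%

Refused = 177 + 69 = 246
Never reached = 20 + 43 = 63
Numerator → 262
Base → 262 + 27 + 246 = 535
COOP3 = 262 / 535 = 0.4897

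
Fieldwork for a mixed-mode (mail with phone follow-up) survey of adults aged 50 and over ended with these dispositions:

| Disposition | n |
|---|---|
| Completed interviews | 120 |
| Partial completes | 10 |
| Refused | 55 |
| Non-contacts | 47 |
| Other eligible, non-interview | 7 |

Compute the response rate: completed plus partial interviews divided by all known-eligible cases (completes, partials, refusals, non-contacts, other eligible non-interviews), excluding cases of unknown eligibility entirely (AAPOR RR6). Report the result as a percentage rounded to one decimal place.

54.4%

Num: 120 + 10 = 130
Denom: 120 + 10 + 55 + 47 + 7 = 239
RR6 = 130 / 239 = 0.5439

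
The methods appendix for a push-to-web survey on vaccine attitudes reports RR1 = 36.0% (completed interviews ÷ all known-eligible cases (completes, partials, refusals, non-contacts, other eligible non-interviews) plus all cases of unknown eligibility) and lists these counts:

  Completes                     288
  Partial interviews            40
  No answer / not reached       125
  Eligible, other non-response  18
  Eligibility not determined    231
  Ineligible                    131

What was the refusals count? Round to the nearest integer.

98

RR1 = 288 / D = 0.360
D = 288 / 0.360 = 800.0
Remaining denominator categories sum to 702
refusals = 800.0 − 702 ≈ 98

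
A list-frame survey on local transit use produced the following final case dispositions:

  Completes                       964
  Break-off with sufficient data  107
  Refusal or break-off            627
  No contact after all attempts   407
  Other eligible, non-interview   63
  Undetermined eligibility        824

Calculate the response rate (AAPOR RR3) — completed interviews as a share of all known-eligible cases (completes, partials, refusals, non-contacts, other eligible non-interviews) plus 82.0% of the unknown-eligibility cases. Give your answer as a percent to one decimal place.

33.9%

Top = 964
Known eligible = 964 + 107 + 627 + 407 + 63 = 2168
Eligible share of unknowns = 0.8200 × 824 = 675.68
Denominator = 2168 + 675.68 = 2843.68
RR3 = 964 / 2843.68 = 0.3390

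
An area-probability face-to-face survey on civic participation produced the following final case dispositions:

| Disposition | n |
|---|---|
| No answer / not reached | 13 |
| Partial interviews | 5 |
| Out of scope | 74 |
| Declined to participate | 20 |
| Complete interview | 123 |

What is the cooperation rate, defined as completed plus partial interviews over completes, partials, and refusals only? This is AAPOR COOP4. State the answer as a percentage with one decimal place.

Numerator = 123 + 5 = 128
Denom = 123 + 5 + 20 = 148
COOP4 = 128 / 148 = 0.8649

86.5%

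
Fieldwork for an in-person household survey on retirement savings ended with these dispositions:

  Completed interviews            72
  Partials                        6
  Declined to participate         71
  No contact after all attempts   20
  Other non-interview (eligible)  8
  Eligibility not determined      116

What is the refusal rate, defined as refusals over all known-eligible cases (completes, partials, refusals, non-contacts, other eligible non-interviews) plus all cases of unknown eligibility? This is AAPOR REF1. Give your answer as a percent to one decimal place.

Num = 71
Denom = 72 + 6 + 71 + 20 + 8 + 116 = 293
REF1 = 71 / 293 = 0.2423

24.2%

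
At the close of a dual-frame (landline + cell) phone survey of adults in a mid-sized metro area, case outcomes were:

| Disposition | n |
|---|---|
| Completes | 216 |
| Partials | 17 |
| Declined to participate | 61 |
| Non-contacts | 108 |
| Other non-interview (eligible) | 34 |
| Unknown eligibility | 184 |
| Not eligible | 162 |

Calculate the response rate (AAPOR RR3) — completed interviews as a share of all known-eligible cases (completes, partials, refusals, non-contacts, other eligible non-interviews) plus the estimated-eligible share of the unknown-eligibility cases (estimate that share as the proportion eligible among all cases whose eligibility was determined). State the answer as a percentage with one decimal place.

37.9%

Num → 216
Known eligible → 216 + 17 + 61 + 108 + 34 = 436
e = 436 / (436 + 162) = 436 / 598 = 0.7291
Eligible share of unknowns → 0.7291 × 184 = 134.15
Denom → 436 + 134.15 = 570.15
RR3 = 216 / 570.15 = 0.3788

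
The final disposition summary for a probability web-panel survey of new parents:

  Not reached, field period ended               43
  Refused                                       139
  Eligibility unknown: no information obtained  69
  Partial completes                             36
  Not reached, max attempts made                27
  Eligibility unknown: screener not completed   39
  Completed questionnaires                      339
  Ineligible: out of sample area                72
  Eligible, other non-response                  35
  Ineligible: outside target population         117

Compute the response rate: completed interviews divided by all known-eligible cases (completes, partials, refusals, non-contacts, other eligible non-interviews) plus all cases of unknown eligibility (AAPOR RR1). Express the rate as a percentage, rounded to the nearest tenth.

46.6%

No contact after all attempts = 43 + 27 = 70
Unknown eligibility = 39 + 69 = 108
Ineligible = 117 + 72 = 189
Top: 339
Denom: 339 + 36 + 139 + 70 + 35 + 108 = 727
RR1 = 339 / 727 = 0.4663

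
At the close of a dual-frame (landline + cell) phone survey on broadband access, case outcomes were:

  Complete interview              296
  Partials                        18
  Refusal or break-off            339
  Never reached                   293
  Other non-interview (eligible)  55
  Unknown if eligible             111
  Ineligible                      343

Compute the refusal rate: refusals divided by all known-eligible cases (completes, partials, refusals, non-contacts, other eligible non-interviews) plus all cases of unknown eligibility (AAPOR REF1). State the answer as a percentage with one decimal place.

Top → 339
Denominator → 296 + 18 + 339 + 293 + 55 + 111 = 1112
REF1 = 339 / 1112 = 0.3049

30.5%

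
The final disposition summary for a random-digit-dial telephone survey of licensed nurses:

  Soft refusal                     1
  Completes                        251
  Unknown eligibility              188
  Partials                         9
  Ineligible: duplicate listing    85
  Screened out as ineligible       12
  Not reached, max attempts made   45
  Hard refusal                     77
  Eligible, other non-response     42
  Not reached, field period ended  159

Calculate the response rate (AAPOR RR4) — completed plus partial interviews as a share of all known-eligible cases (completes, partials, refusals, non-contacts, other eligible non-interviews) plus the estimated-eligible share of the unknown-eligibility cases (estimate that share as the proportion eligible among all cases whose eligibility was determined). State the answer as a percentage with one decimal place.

34.9%

Refused = 77 + 1 = 78
No answer / not reached = 159 + 45 = 204
Not eligible = 12 + 85 = 97
Num = 251 + 9 = 260
Known eligible = 251 + 9 + 78 + 204 + 42 = 584
e = 584 / (584 + 97) = 584 / 681 = 0.8576
Eligible share of unknowns = 0.8576 × 188 = 161.23
Denominator = 584 + 161.23 = 745.23
RR4 = 260 / 745.23 = 0.3489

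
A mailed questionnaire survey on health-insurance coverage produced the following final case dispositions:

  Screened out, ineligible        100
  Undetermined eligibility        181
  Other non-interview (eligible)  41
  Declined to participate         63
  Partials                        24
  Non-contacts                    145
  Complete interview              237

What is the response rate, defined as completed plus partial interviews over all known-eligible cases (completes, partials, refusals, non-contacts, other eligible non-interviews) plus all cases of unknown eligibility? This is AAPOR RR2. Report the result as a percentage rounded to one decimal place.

37.8%

Num: 237 + 24 = 261
Base: 237 + 24 + 63 + 145 + 41 + 181 = 691
RR2 = 261 / 691 = 0.3777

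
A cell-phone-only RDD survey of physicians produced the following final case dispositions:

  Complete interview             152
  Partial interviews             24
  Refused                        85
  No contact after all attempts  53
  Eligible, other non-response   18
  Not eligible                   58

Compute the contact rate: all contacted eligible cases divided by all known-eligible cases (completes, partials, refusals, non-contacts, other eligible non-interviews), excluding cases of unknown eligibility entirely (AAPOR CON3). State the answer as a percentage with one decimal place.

84.0%

Numerator: 152 + 24 + 85 + 18 = 279
Denom: 152 + 24 + 85 + 53 + 18 = 332
CON3 = 279 / 332 = 0.8404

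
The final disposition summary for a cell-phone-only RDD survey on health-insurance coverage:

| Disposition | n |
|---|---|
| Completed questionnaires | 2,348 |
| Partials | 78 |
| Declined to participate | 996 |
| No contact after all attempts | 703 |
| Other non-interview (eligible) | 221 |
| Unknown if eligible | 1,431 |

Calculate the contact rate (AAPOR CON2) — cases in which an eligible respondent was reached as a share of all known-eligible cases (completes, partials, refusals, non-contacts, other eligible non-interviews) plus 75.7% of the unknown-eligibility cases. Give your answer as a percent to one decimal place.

Num: 2348 + 78 + 996 + 221 = 3643
Determined eligible: 2348 + 78 + 996 + 703 + 221 = 4346
e × U: 0.7570 × 1431 = 1083.27
Base: 4346 + 1083.27 = 5429.27
CON2 = 3643 / 5429.27 = 0.6710

67.1%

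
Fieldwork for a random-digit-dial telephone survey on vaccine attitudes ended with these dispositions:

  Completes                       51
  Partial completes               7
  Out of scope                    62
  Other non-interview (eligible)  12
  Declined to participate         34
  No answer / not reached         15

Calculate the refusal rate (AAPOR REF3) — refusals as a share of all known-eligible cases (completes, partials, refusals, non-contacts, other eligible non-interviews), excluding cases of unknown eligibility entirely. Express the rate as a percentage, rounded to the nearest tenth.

28.6%

Num → 34
Denominator → 51 + 7 + 34 + 15 + 12 = 119
REF3 = 34 / 119 = 0.2857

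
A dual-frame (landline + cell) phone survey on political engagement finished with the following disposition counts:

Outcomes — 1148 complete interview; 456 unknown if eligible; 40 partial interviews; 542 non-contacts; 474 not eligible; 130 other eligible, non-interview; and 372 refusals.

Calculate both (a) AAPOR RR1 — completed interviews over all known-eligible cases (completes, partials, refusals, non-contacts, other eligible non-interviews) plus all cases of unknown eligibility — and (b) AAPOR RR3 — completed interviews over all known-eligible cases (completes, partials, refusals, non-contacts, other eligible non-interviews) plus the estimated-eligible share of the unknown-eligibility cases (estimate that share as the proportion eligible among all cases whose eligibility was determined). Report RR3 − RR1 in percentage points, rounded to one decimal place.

1.3

Numerator = 1148
Denom = 1148 + 40 + 372 + 542 + 130 + 456 = 2688
RR1 = 1148 / 2688 = 0.4271
Eligible (known) = 1148 + 40 + 372 + 542 + 130 = 2232
e = 2232 / (2232 + 474) = 2232 / 2706 = 0.8248
Eligible share of unknowns = 0.8248 × 456 = 376.11
Denom = 2232 + 376.11 = 2608.11
RR3 = 1148 / 2608.11 = 0.4402
Difference = 44.02 − 42.71 = 1.31 percentage points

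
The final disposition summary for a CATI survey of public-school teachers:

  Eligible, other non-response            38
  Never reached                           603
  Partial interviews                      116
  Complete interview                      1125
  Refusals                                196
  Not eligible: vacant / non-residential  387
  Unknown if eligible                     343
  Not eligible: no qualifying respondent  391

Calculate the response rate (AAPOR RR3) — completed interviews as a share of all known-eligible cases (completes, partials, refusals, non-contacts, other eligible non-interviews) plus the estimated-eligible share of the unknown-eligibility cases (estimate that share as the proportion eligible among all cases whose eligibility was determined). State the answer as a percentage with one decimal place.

48.3%

Out of scope = 391 + 387 = 778
Num = 1125
Known eligible = 1125 + 116 + 196 + 603 + 38 = 2078
e = 2078 / (2078 + 778) = 2078 / 2856 = 0.7276
Estimated eligible among unknowns = 0.7276 × 343 = 249.57
Base = 2078 + 249.57 = 2327.57
RR3 = 1125 / 2327.57 = 0.4833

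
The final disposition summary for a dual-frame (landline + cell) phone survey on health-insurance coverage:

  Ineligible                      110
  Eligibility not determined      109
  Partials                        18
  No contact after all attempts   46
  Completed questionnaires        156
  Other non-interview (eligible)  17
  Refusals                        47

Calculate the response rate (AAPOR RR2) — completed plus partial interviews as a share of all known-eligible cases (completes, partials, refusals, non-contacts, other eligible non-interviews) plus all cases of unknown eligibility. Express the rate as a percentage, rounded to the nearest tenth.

44.3%

Num → 156 + 18 = 174
Denom → 156 + 18 + 47 + 46 + 17 + 109 = 393
RR2 = 174 / 393 = 0.4427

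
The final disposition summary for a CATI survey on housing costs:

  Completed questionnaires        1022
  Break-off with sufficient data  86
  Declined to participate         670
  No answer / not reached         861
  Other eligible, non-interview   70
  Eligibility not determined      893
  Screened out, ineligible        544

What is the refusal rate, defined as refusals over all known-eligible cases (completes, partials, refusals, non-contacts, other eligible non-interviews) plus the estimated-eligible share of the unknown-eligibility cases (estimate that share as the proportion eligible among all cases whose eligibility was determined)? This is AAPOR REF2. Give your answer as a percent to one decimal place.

19.4%

Numerator = 670
Eligible (known) = 1022 + 86 + 670 + 861 + 70 = 2709
e = 2709 / (2709 + 544) = 2709 / 3253 = 0.8328
Eligible share of unknowns = 0.8328 × 893 = 743.69
Denom = 2709 + 743.69 = 3452.69
REF2 = 670 / 3452.69 = 0.1941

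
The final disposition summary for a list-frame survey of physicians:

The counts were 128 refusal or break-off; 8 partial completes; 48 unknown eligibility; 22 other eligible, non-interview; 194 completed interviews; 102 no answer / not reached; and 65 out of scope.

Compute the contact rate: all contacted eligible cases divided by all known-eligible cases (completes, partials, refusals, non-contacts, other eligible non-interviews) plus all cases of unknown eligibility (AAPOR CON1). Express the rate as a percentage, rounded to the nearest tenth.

70.1%

Num: 194 + 8 + 128 + 22 = 352
Denominator: 194 + 8 + 128 + 102 + 22 + 48 = 502
CON1 = 352 / 502 = 0.7012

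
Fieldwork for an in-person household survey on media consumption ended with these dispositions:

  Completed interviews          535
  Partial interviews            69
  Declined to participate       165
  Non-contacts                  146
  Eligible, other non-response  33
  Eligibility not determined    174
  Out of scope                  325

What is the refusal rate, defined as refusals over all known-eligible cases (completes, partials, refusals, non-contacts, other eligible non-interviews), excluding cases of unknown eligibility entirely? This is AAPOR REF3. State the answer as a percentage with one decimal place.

17.4%

Num: 165
Base: 535 + 69 + 165 + 146 + 33 = 948
REF3 = 165 / 948 = 0.1741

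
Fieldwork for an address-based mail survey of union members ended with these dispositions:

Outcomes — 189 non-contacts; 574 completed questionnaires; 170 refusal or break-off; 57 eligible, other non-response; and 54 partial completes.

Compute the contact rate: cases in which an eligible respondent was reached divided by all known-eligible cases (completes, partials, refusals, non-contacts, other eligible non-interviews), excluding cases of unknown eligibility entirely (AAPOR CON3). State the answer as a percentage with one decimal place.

81.9%

Top → 574 + 54 + 170 + 57 = 855
Denominator → 574 + 54 + 170 + 189 + 57 = 1044
CON3 = 855 / 1044 = 0.8190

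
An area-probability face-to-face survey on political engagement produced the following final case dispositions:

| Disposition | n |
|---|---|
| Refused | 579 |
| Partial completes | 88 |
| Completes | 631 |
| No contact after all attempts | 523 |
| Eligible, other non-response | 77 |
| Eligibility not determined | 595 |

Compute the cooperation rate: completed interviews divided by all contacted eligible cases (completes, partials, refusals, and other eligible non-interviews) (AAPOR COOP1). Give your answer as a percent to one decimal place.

45.9%

Numerator: 631
Denom: 631 + 88 + 579 + 77 = 1375
COOP1 = 631 / 1375 = 0.4589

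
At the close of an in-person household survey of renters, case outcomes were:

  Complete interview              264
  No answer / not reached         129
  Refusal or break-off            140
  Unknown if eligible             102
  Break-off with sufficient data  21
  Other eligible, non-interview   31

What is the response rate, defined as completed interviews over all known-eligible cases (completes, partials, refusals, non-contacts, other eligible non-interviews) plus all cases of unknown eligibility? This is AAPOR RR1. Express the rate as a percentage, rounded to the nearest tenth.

Num = 264
Base = 264 + 21 + 140 + 129 + 31 + 102 = 687
RR1 = 264 / 687 = 0.3843

38.4%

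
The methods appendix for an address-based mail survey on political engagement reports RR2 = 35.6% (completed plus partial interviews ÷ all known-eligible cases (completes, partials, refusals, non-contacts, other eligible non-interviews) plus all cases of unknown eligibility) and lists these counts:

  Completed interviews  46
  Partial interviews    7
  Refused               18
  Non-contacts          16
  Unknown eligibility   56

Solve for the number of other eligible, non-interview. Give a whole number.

6

Num = 46 + 7 = 53
RR2 = 53 / D = 0.356
D = 53 / 0.356 = 148.9
Rest of base = 143
other eligible, non-interview = 148.9 − 143 ≈ 6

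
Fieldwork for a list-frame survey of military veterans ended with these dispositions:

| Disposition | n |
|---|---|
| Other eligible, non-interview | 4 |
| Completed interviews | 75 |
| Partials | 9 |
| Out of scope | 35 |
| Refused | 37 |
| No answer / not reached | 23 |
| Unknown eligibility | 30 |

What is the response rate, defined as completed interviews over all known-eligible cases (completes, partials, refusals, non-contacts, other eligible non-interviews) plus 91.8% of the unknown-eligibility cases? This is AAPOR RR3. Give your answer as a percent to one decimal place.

42.7%

Top: 75
Known eligible: 75 + 9 + 37 + 23 + 4 = 148
e × U: 0.9180 × 30 = 27.54
Denominator: 148 + 27.54 = 175.54
RR3 = 75 / 175.54 = 0.4273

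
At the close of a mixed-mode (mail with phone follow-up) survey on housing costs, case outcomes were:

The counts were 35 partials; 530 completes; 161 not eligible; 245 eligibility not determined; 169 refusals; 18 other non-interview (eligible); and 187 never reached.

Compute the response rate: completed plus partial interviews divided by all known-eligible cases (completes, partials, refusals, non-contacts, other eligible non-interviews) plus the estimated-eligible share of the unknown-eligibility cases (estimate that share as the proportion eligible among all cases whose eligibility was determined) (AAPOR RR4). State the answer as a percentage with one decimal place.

49.2%

Numerator: 530 + 35 = 565
Known eligible: 530 + 35 + 169 + 187 + 18 = 939
e = 939 / (939 + 161) = 939 / 1100 = 0.8536
Estimated eligible among unknowns: 0.8536 × 245 = 209.13
Denom: 939 + 209.13 = 1148.13
RR4 = 565 / 1148.13 = 0.4921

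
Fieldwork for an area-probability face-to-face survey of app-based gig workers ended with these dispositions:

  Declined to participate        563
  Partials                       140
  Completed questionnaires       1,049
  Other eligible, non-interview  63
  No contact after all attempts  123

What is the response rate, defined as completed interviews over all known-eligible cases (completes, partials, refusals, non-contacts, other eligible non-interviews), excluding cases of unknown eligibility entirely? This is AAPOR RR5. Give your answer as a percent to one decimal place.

Num = 1049
Denominator = 1049 + 140 + 563 + 123 + 63 = 1938
RR5 = 1049 / 1938 = 0.5413

54.1%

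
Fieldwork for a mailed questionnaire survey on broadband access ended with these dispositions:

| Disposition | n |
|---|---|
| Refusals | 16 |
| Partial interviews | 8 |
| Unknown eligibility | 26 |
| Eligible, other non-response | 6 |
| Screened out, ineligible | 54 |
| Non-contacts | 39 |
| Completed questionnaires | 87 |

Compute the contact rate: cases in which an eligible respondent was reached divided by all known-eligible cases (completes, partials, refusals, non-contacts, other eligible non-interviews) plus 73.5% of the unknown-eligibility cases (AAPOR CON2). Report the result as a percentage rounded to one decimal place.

Top → 87 + 8 + 16 + 6 = 117
Known eligible → 87 + 8 + 16 + 39 + 6 = 156
e × U → 0.7350 × 26 = 19.11
Denominator → 156 + 19.11 = 175.11
CON2 = 117 / 175.11 = 0.6682

66.8%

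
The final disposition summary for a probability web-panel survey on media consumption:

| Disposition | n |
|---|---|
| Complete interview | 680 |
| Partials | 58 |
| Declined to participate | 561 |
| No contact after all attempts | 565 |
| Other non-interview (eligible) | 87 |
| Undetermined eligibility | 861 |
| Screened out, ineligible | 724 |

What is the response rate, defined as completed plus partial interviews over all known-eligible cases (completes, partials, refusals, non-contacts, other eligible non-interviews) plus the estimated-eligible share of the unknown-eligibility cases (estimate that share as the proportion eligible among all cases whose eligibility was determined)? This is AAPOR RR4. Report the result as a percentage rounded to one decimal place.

28.6%

Numerator: 680 + 58 = 738
Determined eligible: 680 + 58 + 561 + 565 + 87 = 1951
e = 1951 / (1951 + 724) = 1951 / 2675 = 0.7293
Eligible share of unknowns: 0.7293 × 861 = 627.93
Denom: 1951 + 627.93 = 2578.93
RR4 = 738 / 2578.93 = 0.2862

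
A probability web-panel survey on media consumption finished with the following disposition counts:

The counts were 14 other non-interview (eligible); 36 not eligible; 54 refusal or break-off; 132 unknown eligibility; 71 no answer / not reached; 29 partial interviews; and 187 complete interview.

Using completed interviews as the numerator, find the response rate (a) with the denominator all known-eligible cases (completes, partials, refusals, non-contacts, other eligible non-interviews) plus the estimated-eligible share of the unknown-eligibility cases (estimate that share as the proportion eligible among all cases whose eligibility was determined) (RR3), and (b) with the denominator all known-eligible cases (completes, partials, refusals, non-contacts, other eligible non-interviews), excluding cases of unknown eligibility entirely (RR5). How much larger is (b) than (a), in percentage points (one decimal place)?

Top: 187
Determined eligible: 187 + 29 + 54 + 71 + 14 = 355
e = 355 / (355 + 36) = 355 / 391 = 0.9079
e × U: 0.9079 × 132 = 119.84
Denominator: 355 + 119.84 = 474.84
RR3 = 187 / 474.84 = 0.3938
Denominator: 187 + 29 + 54 + 71 + 14 = 355
RR5 = 187 / 355 = 0.5268
Difference = 52.68 − 39.38 = 13.30 percentage points

13.3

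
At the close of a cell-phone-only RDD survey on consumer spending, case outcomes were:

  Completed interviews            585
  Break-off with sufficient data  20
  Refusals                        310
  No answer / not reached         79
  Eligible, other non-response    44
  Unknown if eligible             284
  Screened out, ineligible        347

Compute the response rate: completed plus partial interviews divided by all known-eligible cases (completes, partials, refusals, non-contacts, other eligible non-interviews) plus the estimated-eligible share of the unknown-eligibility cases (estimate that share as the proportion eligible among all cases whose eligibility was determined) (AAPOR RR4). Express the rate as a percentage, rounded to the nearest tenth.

Top: 585 + 20 = 605
Eligible (known): 585 + 20 + 310 + 79 + 44 = 1038
e = 1038 / (1038 + 347) = 1038 / 1385 = 0.7495
Eligible share of unknowns: 0.7495 × 284 = 212.86
Denom: 1038 + 212.86 = 1250.86
RR4 = 605 / 1250.86 = 0.4837

48.4%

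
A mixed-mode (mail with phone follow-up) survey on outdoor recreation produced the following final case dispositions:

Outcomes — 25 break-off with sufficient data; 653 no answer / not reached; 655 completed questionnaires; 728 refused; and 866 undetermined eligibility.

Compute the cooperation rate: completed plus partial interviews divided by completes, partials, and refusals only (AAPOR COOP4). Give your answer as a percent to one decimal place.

Num: 655 + 25 = 680
Denominator: 655 + 25 + 728 = 1408
COOP4 = 680 / 1408 = 0.4830

48.3%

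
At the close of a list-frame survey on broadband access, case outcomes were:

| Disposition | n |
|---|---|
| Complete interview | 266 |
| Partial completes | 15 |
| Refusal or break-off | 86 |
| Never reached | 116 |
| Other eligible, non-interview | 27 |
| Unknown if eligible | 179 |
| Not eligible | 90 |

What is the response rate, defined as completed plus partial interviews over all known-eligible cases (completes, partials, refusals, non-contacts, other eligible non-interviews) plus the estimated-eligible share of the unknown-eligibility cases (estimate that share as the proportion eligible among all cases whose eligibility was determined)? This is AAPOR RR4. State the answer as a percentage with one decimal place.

Num = 266 + 15 = 281
Known eligible = 266 + 15 + 86 + 116 + 27 = 510
e = 510 / (510 + 90) = 510 / 600 = 0.8500
Estimated eligible among unknowns = 0.8500 × 179 = 152.15
Base = 510 + 152.15 = 662.15
RR4 = 281 / 662.15 = 0.4244

42.4%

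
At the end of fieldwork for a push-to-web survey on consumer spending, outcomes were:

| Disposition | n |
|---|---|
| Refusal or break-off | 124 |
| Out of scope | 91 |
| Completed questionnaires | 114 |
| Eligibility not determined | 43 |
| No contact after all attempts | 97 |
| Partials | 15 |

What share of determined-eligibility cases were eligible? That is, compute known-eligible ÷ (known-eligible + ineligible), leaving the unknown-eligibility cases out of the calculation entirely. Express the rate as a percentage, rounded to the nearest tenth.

Determined eligible: 114 + 15 + 124 + 97 = 350
e = 350 / (350 + 91) = 350 / 441 = 0.7937

79.4%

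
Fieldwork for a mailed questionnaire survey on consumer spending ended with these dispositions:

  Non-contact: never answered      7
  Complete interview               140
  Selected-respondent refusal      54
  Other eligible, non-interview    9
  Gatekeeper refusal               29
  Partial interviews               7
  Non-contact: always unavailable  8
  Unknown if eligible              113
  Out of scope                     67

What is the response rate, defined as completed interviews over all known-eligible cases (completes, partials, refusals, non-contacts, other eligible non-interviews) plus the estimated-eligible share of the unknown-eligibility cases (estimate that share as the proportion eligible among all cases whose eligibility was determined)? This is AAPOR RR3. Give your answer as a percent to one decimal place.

40.8%

Declined to participate = 29 + 54 = 83
No contact after all attempts = 7 + 8 = 15
Top: 140
Determined eligible: 140 + 7 + 83 + 15 + 9 = 254
e = 254 / (254 + 67) = 254 / 321 = 0.7913
Eligible share of unknowns: 0.7913 × 113 = 89.42
Denominator: 254 + 89.42 = 343.42
RR3 = 140 / 343.42 = 0.4077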